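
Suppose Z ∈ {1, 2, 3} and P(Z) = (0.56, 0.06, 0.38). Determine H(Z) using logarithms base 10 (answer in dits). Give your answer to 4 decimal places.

0.3740 dits

H(Z) = −Σ p·log₁₀ p.
  −(0.56)·log₁₀(0.56) = 0.14101
  −(0.06)·log₁₀(0.06) = 0.07331
  −(0.38)·log₁₀(0.38) = 0.15968
Sum: 0.14101 + 0.07331 + 0.15968 = 0.3740 dits.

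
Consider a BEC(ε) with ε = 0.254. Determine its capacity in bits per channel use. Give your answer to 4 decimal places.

Binary erasure channel: capacity C = 1 − ε.
C = 1 − 0.254 = 0.7460 bits per channel use.

0.7460 bits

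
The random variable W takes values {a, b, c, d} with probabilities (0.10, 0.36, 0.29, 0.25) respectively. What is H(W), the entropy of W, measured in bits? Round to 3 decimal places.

1.881 bits

H(W) = −Σ p·log₂ p.
  −(0.10)·log₂(0.10) = 0.3322
  −(0.36)·log₂(0.36) = 0.5306
  −(0.29)·log₂(0.29) = 0.5179
  −(0.25)·log₂(0.25) = 0.5000
Sum: 0.3322 + 0.5306 + 0.5179 + 0.5000 = 1.881 bits.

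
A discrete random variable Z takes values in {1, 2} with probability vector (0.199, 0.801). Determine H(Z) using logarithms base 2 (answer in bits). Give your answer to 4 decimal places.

0.7199 bits

H(Z) = −Σ p·log₂ p.
  −(0.199)·log₂(0.199) = 0.46350
  −(0.801)·log₂(0.801) = 0.25642
Sum: 0.46350 + 0.25642 = 0.7199 bits.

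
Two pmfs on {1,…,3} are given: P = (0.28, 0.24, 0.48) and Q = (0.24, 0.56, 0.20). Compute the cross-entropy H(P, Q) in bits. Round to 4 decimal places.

H(P,Q) = −Σ p·log₂ q.
  −0.28·log₂(0.24) = 0.57649
  −0.24·log₂(0.56) = 0.20076
  −0.48·log₂(0.20) = 1.11453
H(P,Q) = 1.8918 bits.

1.8918 bits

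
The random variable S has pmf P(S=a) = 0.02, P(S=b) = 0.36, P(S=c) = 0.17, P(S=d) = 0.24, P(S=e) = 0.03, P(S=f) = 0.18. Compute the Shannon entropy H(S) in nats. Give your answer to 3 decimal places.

H(S) = −Σ p·ln p.
  −(0.02)·ln(0.02) = 0.0782
  −(0.36)·ln(0.36) = 0.3678
  −(0.17)·ln(0.17) = 0.3012
  −(0.24)·ln(0.24) = 0.3425
  −(0.03)·ln(0.03) = 0.1052
  −(0.18)·ln(0.18) = 0.3087
Sum: 0.0782 + 0.3678 + 0.3012 + 0.3425 + 0.1052 + 0.3087 = 1.504 nats.

1.504 nats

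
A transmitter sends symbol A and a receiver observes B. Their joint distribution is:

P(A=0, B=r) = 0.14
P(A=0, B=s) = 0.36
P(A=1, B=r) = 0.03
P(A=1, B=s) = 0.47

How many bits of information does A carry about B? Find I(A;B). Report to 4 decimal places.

Marginals: p(A) = (0.5000, 0.5000), p(B) = (0.1700, 0.8300).
I(A;B) = Σ p(x,y)·log₂[p(x,y)/(p(x)p(y))].
  (0,r): 0.14·log₂(1.6471) = 0.10078
  (0,s): 0.36·log₂(0.8675) = -0.07384
  (1,r): 0.03·log₂(0.3529) = -0.04508
  (1,s): 0.47·log₂(1.1325) = 0.08439
Sum = 0.0663 bits.

0.0663 bits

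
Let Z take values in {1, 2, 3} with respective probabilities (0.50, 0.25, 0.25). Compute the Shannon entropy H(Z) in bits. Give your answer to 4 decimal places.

H(Z) = −Σ p·log₂ p.
  −(0.50)·log₂(0.50) = 0.50000
  −(0.25)·log₂(0.25) = 0.50000
  −(0.25)·log₂(0.25) = 0.50000
Sum: 0.50000 + 0.50000 + 0.50000 = 1.5000 bits.

1.5000 bits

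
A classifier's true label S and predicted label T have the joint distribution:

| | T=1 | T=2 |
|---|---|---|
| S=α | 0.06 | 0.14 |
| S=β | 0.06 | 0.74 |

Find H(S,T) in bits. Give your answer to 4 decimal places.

H(S,T) = −Σ p(x,y)·log₂ p(x,y) over all 4 cells.
  cell (α,1): −0.06·log₂0.06 = 0.24353
  cell (α,2): −0.14·log₂0.14 = 0.39711
  cell (β,1): −0.06·log₂0.06 = 0.24353
  cell (β,2): −0.74·log₂0.74 = 0.32146
Sum = 1.2056 bits.

1.2056 bits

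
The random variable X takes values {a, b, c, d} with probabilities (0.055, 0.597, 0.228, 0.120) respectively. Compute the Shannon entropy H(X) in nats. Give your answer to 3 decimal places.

H(X) = −Σ p·ln p.
  −(0.055)·ln(0.055) = 0.1595
  −(0.597)·ln(0.597) = 0.3080
  −(0.228)·ln(0.228) = 0.3371
  −(0.120)·ln(0.120) = 0.2544
Sum: 0.1595 + 0.3080 + 0.3371 + 0.2544 = 1.059 nats.

1.059 nats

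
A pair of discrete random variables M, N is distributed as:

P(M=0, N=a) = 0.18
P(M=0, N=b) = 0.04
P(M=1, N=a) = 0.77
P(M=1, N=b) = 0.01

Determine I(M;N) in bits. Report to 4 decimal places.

0.0587 bits

Marginals: p(M) = (0.2200, 0.7800), p(N) = (0.9500, 0.0500).
I(M;N) = Σ p(x,y)·log₂[p(x,y)/(p(x)p(y))].
  (0,a): 0.18·log₂(0.8612) = -0.03879
  (0,b): 0.04·log₂(3.6364) = 0.07450
  (1,a): 0.77·log₂(1.0391) = 0.04265
  (1,b): 0.01·log₂(0.2564) = -0.01963
Sum = 0.0587 bits.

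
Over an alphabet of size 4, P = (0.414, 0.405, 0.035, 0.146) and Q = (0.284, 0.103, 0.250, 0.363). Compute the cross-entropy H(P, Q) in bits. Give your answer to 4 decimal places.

2.3634 bits

H(P,Q) = −Σ p·log₂ q.
  −0.414·log₂(0.284) = 0.75184
  −0.405·log₂(0.103) = 1.32811
  −0.035·log₂(0.250) = 0.07000
  −0.146·log₂(0.363) = 0.21345
H(P,Q) = 2.3634 bits.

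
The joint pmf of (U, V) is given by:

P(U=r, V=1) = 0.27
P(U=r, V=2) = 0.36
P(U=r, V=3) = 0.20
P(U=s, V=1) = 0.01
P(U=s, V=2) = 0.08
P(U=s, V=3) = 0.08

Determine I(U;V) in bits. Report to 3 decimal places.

0.053 bits

Marginals: p(U) = (0.8300, 0.1700), p(V) = (0.2800, 0.4400, 0.2800).
I(U;V) = H(U) + H(V) − H(U,V).
H(U) = 0.6577, H(V) = 1.5496, H(U,V) = 2.1545.
I(U;V) = 0.6577 + 1.5496 − 2.1545 = 0.053 bits.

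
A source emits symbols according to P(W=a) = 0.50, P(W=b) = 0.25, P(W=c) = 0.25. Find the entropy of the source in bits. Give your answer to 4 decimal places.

1.5000 bits

H(W) = −Σ p·log₂ p.
  −(0.50)·log₂(0.50) = 0.50000
  −(0.25)·log₂(0.25) = 0.50000
  −(0.25)·log₂(0.25) = 0.50000
Sum: 0.50000 + 0.50000 + 0.50000 = 1.5000 bits.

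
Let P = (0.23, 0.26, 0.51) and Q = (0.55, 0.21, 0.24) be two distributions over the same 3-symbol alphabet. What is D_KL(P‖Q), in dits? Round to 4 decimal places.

D(P‖Q) = Σ p·log₁₀(p/q).
  0.23·log₁₀(0.23/0.55) = -0.08709
  0.26·log₁₀(0.26/0.21) = 0.02412
  0.51·log₁₀(0.51/0.24) = 0.16695
D(P‖Q) = 0.1040 dits.

0.1040 dits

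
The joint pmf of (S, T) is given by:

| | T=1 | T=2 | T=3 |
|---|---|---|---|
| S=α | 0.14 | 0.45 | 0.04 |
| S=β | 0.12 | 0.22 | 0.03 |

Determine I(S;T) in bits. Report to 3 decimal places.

0.011 bits

Marginals: p(S) = (0.6300, 0.3700), p(T) = (0.2600, 0.6700, 0.0700).
I(S;T) = Σ p(x,y)·log₂[p(x,y)/(p(x)p(y))].
  (α,1): 0.14·log₂(0.8547) = -0.0317
  (α,2): 0.45·log₂(1.0661) = 0.0416
  (α,3): 0.04·log₂(0.9070) = -0.0056
  (β,1): 0.12·log₂(1.2474) = 0.0383
  (β,2): 0.22·log₂(0.8875) = -0.0379
  (β,3): 0.03·log₂(1.1583) = 0.0064
Sum = 0.011 bits.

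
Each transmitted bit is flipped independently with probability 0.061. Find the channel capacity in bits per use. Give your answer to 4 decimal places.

Binary symmetric channel: C = 1 − h₂(ε) where h₂ is the binary entropy function.
h₂(0.061) = −0.061·log₂0.061 − 0.939·log₂0.939 = 0.3314.
C = 1 − 0.3314 = 0.6686 bits per channel use.

0.6686 bits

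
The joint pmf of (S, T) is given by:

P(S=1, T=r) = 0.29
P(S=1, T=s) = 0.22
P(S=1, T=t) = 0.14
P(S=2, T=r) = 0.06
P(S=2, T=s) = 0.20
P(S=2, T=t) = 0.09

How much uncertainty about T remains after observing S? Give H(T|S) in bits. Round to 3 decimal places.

Marginals: p(S) = (0.6500, 0.3500), p(T) = (0.3500, 0.4200, 0.2300).
H(T|S) = Σ p(S) · H(T|S=·).
  S=1: p=0.6500, H(T|S=1) = 1.5256
  S=2: p=0.3500, H(T|S=2) = 1.4013
Weighted sum = 1.482 bits.

1.482 bits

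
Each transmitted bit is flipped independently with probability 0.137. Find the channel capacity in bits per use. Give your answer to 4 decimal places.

0.4237 bits

Binary symmetric channel: C = 1 − h₂(ε) where h₂ is the binary entropy function.
h₂(0.137) = −0.137·log₂0.137 − 0.863·log₂0.863 = 0.5763.
C = 1 − 0.5763 = 0.4237 bits per channel use.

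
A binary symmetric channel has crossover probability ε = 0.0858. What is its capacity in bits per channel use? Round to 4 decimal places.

0.5777 bits

Binary symmetric channel: C = 1 − h₂(ε) where h₂ is the binary entropy function.
h₂(0.0858) = −0.0858·log₂0.0858 − 0.9142·log₂0.9142 = 0.4223.
C = 1 − 0.4223 = 0.5777 bits per channel use.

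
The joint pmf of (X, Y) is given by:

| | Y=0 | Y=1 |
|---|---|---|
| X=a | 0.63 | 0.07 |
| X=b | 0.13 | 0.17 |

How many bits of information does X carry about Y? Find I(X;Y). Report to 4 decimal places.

Marginals: p(X) = (0.7000, 0.3000), p(Y) = (0.7600, 0.2400).
I(X;Y) = H(X) + H(Y) − H(X,Y).
H(X) = 0.8813, H(Y) = 0.7950, H(X,Y) = 1.5057.
I(X;Y) = 0.8813 + 0.7950 − 1.5057 = 0.1706 bits.

0.1706 bits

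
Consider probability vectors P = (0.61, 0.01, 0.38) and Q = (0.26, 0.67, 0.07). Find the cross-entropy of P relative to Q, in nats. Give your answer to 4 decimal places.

1.8362 nats

H(P,Q) = −Σ p·ln q.
  −0.61·ln(0.26) = 0.82171
  −0.01·ln(0.67) = 0.00400
  −0.38·ln(0.07) = 1.01052
H(P,Q) = 1.8362 nats.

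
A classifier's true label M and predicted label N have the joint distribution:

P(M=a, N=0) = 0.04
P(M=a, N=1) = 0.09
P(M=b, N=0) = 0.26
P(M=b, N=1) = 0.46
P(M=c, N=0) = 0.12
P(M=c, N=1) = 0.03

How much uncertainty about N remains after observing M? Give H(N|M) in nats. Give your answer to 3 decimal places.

Marginals: p(M) = (0.1300, 0.7200, 0.1500), p(N) = (0.4200, 0.5800).
H(N|M) = Σ p(M) · H(N|M=·).
  M=a: p=0.1300, H(N|M=a) = 0.6172
  M=b: p=0.7200, H(N|M=b) = 0.6541
  M=c: p=0.1500, H(N|M=c) = 0.5004
Weighted sum = 0.626 nats.

0.626 nats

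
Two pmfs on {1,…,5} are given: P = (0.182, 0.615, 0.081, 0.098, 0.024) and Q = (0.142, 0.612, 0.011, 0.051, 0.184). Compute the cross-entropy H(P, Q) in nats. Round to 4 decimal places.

1.3548 nats

H(P,Q) = −Σ p·ln q.
  −0.182·ln(0.142) = 0.35525
  −0.615·ln(0.612) = 0.30198
  −0.081·ln(0.011) = 0.36530
  −0.098·ln(0.051) = 0.29164
  −0.024·ln(0.184) = 0.04063
H(P,Q) = 1.3548 nats.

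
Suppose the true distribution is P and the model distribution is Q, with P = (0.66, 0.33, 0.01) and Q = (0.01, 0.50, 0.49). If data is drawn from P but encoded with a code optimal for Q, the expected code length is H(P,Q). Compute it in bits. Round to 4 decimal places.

4.7252 bits

H(P,Q) = −Σ p·log₂ q.
  −0.66·log₂(0.01) = 4.38495
  −0.33·log₂(0.50) = 0.33000
  −0.01·log₂(0.49) = 0.01029
H(P,Q) = 4.7252 bits.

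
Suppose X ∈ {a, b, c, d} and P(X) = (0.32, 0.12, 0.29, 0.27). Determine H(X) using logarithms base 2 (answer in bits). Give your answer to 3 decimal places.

H(X) = −Σ p·log₂ p.
  −(0.32)·log₂(0.32) = 0.5260
  −(0.12)·log₂(0.12) = 0.3671
  −(0.29)·log₂(0.29) = 0.5179
  −(0.27)·log₂(0.27) = 0.5100
Sum: 0.5260 + 0.3671 + 0.5179 + 0.5100 = 1.921 bits.

1.921 bits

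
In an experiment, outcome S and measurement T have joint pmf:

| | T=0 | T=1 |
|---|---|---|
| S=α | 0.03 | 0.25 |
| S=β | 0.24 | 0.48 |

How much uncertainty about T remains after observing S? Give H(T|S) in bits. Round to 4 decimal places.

0.7987 bits

Chain rule: H(T|S) = H(S,T) − H(S).
Marginals: p(S) = (0.2800, 0.7200), p(T) = (0.2700, 0.7300).
H(S,T) = 1.6542 bits; H(S) = 0.8555 bits.
H(T|S) = 1.6542 − 0.8555 = 0.7987 bits.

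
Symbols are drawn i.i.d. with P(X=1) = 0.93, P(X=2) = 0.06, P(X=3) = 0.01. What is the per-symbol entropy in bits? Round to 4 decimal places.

0.4073 bits

H(X) = −Σ p·log₂ p.
  −(0.93)·log₂(0.93) = 0.09737
  −(0.06)·log₂(0.06) = 0.24353
  −(0.01)·log₂(0.01) = 0.06644
Sum: 0.09737 + 0.24353 + 0.06644 = 0.4073 bits.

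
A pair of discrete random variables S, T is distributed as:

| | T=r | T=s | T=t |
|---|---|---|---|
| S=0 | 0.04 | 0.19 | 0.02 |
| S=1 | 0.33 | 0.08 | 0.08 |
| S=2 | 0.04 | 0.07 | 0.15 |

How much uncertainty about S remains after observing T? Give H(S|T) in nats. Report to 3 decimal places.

0.813 nats

Chain rule: H(S|T) = H(S,T) − H(T).
Marginals: p(S) = (0.2500, 0.4900, 0.2600), p(T) = (0.4100, 0.3400, 0.2500).
H(S,T) = 1.8920 nats; H(T) = 1.0789 nats.
H(S|T) = 1.8920 − 1.0789 = 0.813 nats.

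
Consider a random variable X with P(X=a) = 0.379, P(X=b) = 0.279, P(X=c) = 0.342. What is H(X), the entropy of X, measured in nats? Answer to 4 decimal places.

1.0908 nats

H(X) = −Σ p·ln p.
  −(0.379)·ln(0.379) = 0.36771
  −(0.279)·ln(0.279) = 0.35616
  −(0.342)·ln(0.342) = 0.36695
Sum: 0.36771 + 0.35616 + 0.36695 = 1.0908 nats.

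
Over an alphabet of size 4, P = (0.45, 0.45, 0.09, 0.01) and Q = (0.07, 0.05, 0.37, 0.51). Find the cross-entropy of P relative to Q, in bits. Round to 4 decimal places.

H(P,Q) = −Σ p·log₂ q.
  −0.45·log₂(0.07) = 1.72643
  −0.45·log₂(0.05) = 1.94487
  −0.09·log₂(0.37) = 0.12910
  −0.01·log₂(0.51) = 0.00971
H(P,Q) = 3.8101 bits.

3.8101 bits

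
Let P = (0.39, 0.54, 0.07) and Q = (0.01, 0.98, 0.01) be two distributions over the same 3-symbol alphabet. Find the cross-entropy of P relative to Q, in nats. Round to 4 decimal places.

H(P,Q) = −Σ p·ln q.
  −0.39·ln(0.01) = 1.79602
  −0.54·ln(0.98) = 0.01091
  −0.07·ln(0.01) = 0.32236
H(P,Q) = 2.1293 nats.

2.1293 nats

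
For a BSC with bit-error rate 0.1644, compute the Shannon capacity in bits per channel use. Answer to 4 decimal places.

0.3553 bits

Binary symmetric channel: C = 1 − h₂(ε) where h₂ is the binary entropy function.
h₂(0.1644) = −0.1644·log₂0.1644 − 0.8356·log₂0.8356 = 0.6447.
C = 1 − 0.6447 = 0.3553 bits per channel use.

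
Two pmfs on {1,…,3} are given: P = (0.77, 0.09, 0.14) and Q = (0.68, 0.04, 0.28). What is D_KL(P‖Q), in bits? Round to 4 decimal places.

D(P‖Q) = Σ p·log₂(p/q).
  0.77·log₂(0.77/0.68) = 0.13808
  0.09·log₂(0.09/0.04) = 0.10529
  0.14·log₂(0.14/0.28) = -0.14000
D(P‖Q) = 0.1034 bits.

0.1034 bits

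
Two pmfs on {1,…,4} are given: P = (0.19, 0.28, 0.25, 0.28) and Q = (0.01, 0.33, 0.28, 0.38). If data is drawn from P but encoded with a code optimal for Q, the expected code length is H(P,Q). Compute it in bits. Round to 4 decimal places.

2.5602 bits

H(P,Q) = −Σ p·log₂ q.
  −0.19·log₂(0.01) = 1.26233
  −0.28·log₂(0.33) = 0.44785
  −0.25·log₂(0.28) = 0.45913
  −0.28·log₂(0.38) = 0.39086
H(P,Q) = 2.5602 bits.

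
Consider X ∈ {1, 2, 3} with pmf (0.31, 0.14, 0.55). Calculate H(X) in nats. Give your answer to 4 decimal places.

0.9671 nats

H(X) = −Σ p·ln p.
  −(0.31)·ln(0.31) = 0.36307
  −(0.14)·ln(0.14) = 0.27526
  −(0.55)·ln(0.55) = 0.32881
Sum: 0.36307 + 0.27526 + 0.32881 = 0.9671 nats.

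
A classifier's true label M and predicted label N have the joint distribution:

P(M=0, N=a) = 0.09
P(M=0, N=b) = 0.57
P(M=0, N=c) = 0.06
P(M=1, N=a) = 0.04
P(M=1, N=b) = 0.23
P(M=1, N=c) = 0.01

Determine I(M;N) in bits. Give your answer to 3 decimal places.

0.006 bits

Marginals: p(M) = (0.7200, 0.2800), p(N) = (0.1300, 0.8000, 0.0700).
I(M;N) = H(M) + H(N) − H(M,N).
H(M) = 0.8555, H(N) = 0.9087, H(M,N) = 1.7583.
I(M;N) = 0.8555 + 0.9087 − 1.7583 = 0.006 bits.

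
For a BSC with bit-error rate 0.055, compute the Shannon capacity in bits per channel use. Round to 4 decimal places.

0.6927 bits

Binary symmetric channel: C = 1 − h₂(ε) where h₂ is the binary entropy function.
h₂(0.055) = −0.055·log₂0.055 − 0.945·log₂0.945 = 0.3073.
C = 1 − 0.3073 = 0.6927 bits per channel use.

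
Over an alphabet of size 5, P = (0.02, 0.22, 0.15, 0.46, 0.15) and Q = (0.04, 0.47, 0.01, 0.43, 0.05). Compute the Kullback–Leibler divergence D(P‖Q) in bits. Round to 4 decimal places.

0.6076 bits

D(P‖Q) = Σ p·log₂(p/q).
  0.02·log₂(0.02/0.04) = -0.02000
  0.22·log₂(0.22/0.47) = -0.24093
  0.15·log₂(0.15/0.01) = 0.58603
  0.46·log₂(0.46/0.43) = 0.04476
  0.15·log₂(0.15/0.05) = 0.23774
D(P‖Q) = 0.6076 bits.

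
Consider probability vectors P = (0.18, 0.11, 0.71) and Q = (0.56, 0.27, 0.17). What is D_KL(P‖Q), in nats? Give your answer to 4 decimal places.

0.7119 nats

D(P‖Q) = Σ p·ln(p/q).
  0.18·ln(0.18/0.56) = -0.20430
  0.11·ln(0.11/0.27) = -0.09877
  0.71·ln(0.71/0.17) = 1.01492
D(P‖Q) = 0.7119 nats.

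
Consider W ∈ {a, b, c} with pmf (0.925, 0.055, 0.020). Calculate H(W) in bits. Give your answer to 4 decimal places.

H(W) = −Σ p·log₂ p.
  −(0.925)·log₂(0.925) = 0.10404
  −(0.055)·log₂(0.055) = 0.23014
  −(0.020)·log₂(0.020) = 0.11288
Sum: 0.10404 + 0.23014 + 0.11288 = 0.4471 bits.

0.4471 bits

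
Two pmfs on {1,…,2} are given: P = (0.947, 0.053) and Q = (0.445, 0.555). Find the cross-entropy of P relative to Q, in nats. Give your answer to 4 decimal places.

0.7980 nats

H(P,Q) = −Σ p·ln q.
  −0.947·ln(0.445) = 0.76677
  −0.053·ln(0.555) = 0.03121
H(P,Q) = 0.7980 nats.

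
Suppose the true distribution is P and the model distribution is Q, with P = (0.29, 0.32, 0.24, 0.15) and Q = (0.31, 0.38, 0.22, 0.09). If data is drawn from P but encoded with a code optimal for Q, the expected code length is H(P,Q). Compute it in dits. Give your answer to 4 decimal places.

H(P,Q) = −Σ p·log₁₀ q.
  −0.29·log₁₀(0.31) = 0.14751
  −0.32·log₁₀(0.38) = 0.13447
  −0.24·log₁₀(0.22) = 0.15782
  −0.15·log₁₀(0.09) = 0.15686
H(P,Q) = 0.5967 dits.

0.5967 dits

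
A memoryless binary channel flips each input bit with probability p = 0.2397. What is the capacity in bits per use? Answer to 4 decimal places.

0.2055 bits

Binary symmetric channel: C = 1 − h₂(ε) where h₂ is the binary entropy function.
h₂(0.2397) = −0.2397·log₂0.2397 − 0.7603·log₂0.7603 = 0.7945.
C = 1 − 0.7945 = 0.2055 bits per channel use.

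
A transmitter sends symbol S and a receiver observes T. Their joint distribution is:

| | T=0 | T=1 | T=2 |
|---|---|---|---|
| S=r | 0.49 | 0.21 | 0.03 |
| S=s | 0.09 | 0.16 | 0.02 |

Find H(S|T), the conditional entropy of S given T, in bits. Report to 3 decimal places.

0.775 bits

Chain rule: H(S|T) = H(S,T) − H(T).
Marginals: p(S) = (0.7300, 0.2700), p(T) = (0.5800, 0.3700, 0.0500).
H(S,T) = 1.9774 bits; H(T) = 1.2026 bits.
H(S|T) = 1.9774 − 1.2026 = 0.775 bits.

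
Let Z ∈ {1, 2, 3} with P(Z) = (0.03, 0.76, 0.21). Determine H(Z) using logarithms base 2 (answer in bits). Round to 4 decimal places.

0.9255 bits

H(Z) = −Σ p·log₂ p.
  −(0.03)·log₂(0.03) = 0.15177
  −(0.76)·log₂(0.76) = 0.30091
  −(0.21)·log₂(0.21) = 0.47282
Sum: 0.15177 + 0.30091 + 0.47282 = 0.9255 bits.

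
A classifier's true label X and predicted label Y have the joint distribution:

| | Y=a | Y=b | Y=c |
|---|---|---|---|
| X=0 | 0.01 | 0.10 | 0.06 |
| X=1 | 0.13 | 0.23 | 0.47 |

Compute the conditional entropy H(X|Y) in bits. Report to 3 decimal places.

0.614 bits

Chain rule: H(X|Y) = H(X,Y) − H(Y).
Marginals: p(X) = (0.1700, 0.8300), p(Y) = (0.1400, 0.3300, 0.5300).
H(X,Y) = 2.0244 bits; H(Y) = 1.4104 bits.
H(X|Y) = 2.0244 − 1.4104 = 0.614 bits.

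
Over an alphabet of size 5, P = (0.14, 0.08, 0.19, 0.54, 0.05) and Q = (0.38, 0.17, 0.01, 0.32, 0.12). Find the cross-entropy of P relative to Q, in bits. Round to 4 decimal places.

2.7029 bits

H(P,Q) = −Σ p·log₂ q.
  −0.14·log₂(0.38) = 0.19543
  −0.08·log₂(0.17) = 0.20451
  −0.19·log₂(0.01) = 1.26233
  −0.54·log₂(0.32) = 0.88768
  −0.05·log₂(0.12) = 0.15294
H(P,Q) = 2.7029 bits.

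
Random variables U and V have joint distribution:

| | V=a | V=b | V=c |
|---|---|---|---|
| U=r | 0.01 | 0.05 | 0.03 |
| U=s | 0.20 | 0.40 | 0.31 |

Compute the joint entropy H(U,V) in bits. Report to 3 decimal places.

1.951 bits

H(U,V) = −Σ p(x,y)·log₂ p(x,y) over all 6 cells.
  cell (r,a): −0.01·log₂0.01 = 0.0664
  cell (r,b): −0.05·log₂0.05 = 0.2161
  cell (r,c): −0.03·log₂0.03 = 0.1518
  cell (s,a): −0.20·log₂0.20 = 0.4644
  cell (s,b): −0.40·log₂0.40 = 0.5288
  cell (s,c): −0.31·log₂0.31 = 0.5238
Sum = 1.951 bits.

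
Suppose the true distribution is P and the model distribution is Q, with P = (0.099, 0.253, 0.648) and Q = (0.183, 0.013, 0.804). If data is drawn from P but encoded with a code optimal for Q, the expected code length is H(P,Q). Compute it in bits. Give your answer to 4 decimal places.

2.0316 bits

H(P,Q) = −Σ p·log₂ q.
  −0.099·log₂(0.183) = 0.24256
  −0.253·log₂(0.013) = 1.58513
  −0.648·log₂(0.804) = 0.20395
H(P,Q) = 2.0316 bits.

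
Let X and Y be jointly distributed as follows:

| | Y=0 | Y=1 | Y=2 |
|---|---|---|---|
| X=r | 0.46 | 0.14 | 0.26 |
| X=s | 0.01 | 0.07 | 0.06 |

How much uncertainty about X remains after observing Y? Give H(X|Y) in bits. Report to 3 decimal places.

Marginals: p(X) = (0.8600, 0.1400), p(Y) = (0.4700, 0.2100, 0.3200).
H(X|Y) = Σ p(Y) · H(X|Y=·).
  Y=0: p=0.4700, H(X|Y=0) = 0.1485
  Y=1: p=0.2100, H(X|Y=1) = 0.9183
  Y=2: p=0.3200, H(X|Y=2) = 0.6962
Weighted sum = 0.485 bits.

0.485 bits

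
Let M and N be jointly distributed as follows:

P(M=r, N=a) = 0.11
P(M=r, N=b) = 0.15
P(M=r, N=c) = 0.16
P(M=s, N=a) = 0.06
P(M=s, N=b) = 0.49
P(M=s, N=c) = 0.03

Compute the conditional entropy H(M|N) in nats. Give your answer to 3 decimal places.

0.542 nats

Marginals: p(M) = (0.4200, 0.5800), p(N) = (0.1700, 0.6400, 0.1900).
H(M|N) = Σ p(N) · H(M|N=·).
  N=a: p=0.1700, H(M|N=a) = 0.6492
  N=b: p=0.6400, H(M|N=b) = 0.5445
  N=c: p=0.1900, H(M|N=c) = 0.4362
Weighted sum = 0.542 nats.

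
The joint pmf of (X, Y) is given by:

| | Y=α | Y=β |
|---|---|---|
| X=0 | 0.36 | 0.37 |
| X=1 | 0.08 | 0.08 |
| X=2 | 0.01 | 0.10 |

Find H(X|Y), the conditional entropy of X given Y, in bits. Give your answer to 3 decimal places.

Chain rule: H(X|Y) = H(X,Y) − H(Y).
Marginals: p(X) = (0.7300, 0.1600, 0.1100), p(Y) = (0.4500, 0.5500).
H(X,Y) = 2.0430 bits; H(Y) = 0.9928 bits.
H(X|Y) = 2.0430 − 0.9928 = 1.050 bits.

1.050 bits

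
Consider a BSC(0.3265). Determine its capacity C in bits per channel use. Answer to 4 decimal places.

Binary symmetric channel: C = 1 − h₂(ε) where h₂ is the binary entropy function.
h₂(0.3265) = −0.3265·log₂0.3265 − 0.6735·log₂0.6735 = 0.9113.
C = 1 − 0.9113 = 0.0887 bits per channel use.

0.0887 bits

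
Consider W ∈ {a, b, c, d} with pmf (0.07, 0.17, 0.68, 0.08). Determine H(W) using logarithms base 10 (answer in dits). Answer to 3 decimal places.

0.413 dits

H(W) = −Σ p·log₁₀ p.
  −(0.07)·log₁₀(0.07) = 0.0808
  −(0.17)·log₁₀(0.17) = 0.1308
  −(0.68)·log₁₀(0.68) = 0.1139
  −(0.08)·log₁₀(0.08) = 0.0878
Sum: 0.0808 + 0.1308 + 0.1139 + 0.0878 = 0.413 dits.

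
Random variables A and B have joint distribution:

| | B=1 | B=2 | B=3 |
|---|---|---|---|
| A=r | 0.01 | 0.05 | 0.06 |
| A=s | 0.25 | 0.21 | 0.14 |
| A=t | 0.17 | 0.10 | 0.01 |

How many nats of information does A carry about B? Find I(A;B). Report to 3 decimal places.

0.084 nats

Marginals: p(A) = (0.1200, 0.6000, 0.2800), p(B) = (0.4300, 0.3600, 0.2100).
I(A;B) = H(A) + H(B) − H(A,B).
H(A) = 0.9174, H(B) = 1.0584, H(A,B) = 1.8918.
I(A;B) = 0.9174 + 1.0584 − 1.8918 = 0.084 nats.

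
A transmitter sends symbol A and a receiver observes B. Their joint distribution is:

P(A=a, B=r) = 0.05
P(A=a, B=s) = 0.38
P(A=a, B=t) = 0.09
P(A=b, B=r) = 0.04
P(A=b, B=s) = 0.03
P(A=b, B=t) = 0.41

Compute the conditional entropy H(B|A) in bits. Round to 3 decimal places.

0.925 bits

Chain rule: H(B|A) = H(A,B) − H(A).
Marginals: p(A) = (0.5200, 0.4800), p(B) = (0.0900, 0.4100, 0.5000).
H(A,B) = 1.9241 bits; H(A) = 0.9988 bits.
H(B|A) = 1.9241 − 0.9988 = 0.925 bits.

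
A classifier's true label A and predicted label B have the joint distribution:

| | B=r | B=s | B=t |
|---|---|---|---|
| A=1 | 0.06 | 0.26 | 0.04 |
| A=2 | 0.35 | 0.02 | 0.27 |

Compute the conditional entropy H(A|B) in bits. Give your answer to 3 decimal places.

Chain rule: H(A|B) = H(A,B) − H(B).
Marginals: p(A) = (0.3600, 0.6400), p(B) = (0.4100, 0.2800, 0.3100).
H(A,B) = 2.0876 bits; H(B) = 1.5654 bits.
H(A|B) = 2.0876 − 1.5654 = 0.522 bits.

0.522 bits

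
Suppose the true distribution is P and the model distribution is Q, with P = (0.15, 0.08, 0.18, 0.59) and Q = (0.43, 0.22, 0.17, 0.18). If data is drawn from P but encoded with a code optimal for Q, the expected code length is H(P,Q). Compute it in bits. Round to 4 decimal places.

2.2772 bits

H(P,Q) = −Σ p·log₂ q.
  −0.15·log₂(0.43) = 0.18264
  −0.08·log₂(0.22) = 0.17475
  −0.18·log₂(0.17) = 0.46015
  −0.59·log₂(0.18) = 1.45962
H(P,Q) = 2.2772 bits.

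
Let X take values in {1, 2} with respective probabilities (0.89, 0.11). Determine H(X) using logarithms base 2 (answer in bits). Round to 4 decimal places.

H(X) = −Σ p·log₂ p.
  −(0.89)·log₂(0.89) = 0.14963
  −(0.11)·log₂(0.11) = 0.35029
Sum: 0.14963 + 0.35029 = 0.4999 bits.

0.4999 bits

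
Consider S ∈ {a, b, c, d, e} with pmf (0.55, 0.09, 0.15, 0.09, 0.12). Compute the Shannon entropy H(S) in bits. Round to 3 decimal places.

1.877 bits

H(S) = −Σ p·log₂ p.
  −(0.55)·log₂(0.55) = 0.4744
  −(0.09)·log₂(0.09) = 0.3127
  −(0.15)·log₂(0.15) = 0.4105
  −(0.09)·log₂(0.09) = 0.3127
  −(0.12)·log₂(0.12) = 0.3671
Sum: 0.4744 + 0.3127 + 0.4105 + 0.3127 + 0.3671 = 1.877 bits.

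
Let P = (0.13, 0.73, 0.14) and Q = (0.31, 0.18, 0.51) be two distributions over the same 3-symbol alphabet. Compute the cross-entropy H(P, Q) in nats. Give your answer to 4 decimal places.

H(P,Q) = −Σ p·ln q.
  −0.13·ln(0.31) = 0.15225
  −0.73·ln(0.18) = 1.25180
  −0.14·ln(0.51) = 0.09427
H(P,Q) = 1.4983 nats.

1.4983 nats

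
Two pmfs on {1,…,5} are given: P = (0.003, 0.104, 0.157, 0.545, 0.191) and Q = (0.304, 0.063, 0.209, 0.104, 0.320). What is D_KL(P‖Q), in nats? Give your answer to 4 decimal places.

D(P‖Q) = Σ p·ln(p/q).
  0.003·ln(0.003/0.304) = -0.01386
  0.104·ln(0.104/0.063) = 0.05213
  0.157·ln(0.157/0.209) = -0.04492
  0.545·ln(0.545/0.104) = 0.90274
  0.191·ln(0.191/0.320) = -0.09857
D(P‖Q) = 0.7975 nats.

0.7975 nats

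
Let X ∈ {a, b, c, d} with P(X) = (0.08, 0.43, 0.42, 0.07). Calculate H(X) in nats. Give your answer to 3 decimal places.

1.115 nats

H(X) = −Σ p·ln p.
  −(0.08)·ln(0.08) = 0.2021
  −(0.43)·ln(0.43) = 0.3629
  −(0.42)·ln(0.42) = 0.3644
  −(0.07)·ln(0.07) = 0.1861
Sum: 0.2021 + 0.3629 + 0.3644 + 0.1861 = 1.115 nats.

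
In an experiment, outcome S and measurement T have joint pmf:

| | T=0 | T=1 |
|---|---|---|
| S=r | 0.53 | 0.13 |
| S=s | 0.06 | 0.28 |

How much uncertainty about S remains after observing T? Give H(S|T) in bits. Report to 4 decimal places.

0.6493 bits

Chain rule: H(S|T) = H(S,T) − H(T).
Marginals: p(S) = (0.6600, 0.3400), p(T) = (0.5900, 0.4100).
H(S,T) = 1.6258 bits; H(T) = 0.9765 bits.
H(S|T) = 1.6258 − 0.9765 = 0.6493 bits.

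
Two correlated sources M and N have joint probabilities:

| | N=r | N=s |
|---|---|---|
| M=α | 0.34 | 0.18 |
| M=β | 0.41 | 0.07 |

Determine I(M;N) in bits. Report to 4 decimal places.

Marginals: p(M) = (0.5200, 0.4800), p(N) = (0.7500, 0.2500).
I(M;N) = Σ p(x,y)·log₂[p(x,y)/(p(x)p(y))].
  (α,r): 0.34·log₂(0.8718) = -0.06730
  (α,s): 0.18·log₂(1.3846) = 0.08451
  (β,r): 0.41·log₂(1.1389) = 0.07693
  (β,s): 0.07·log₂(0.5833) = -0.05443
Sum = 0.0397 bits.

0.0397 bits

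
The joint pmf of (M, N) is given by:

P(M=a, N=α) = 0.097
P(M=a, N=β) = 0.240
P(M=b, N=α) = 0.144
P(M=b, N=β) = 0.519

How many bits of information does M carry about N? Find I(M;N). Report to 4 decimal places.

0.0043 bits

Marginals: p(M) = (0.3370, 0.6630), p(N) = (0.2410, 0.7590).
I(M;N) = Σ p(x,y)·log₂[p(x,y)/(p(x)p(y))].
  (a,α): 0.097·log₂(1.1943) = 0.02485
  (a,β): 0.240·log₂(0.9383) = -0.02205
  (b,α): 0.144·log₂(0.9012) = -0.02161
  (b,β): 0.519·log₂(1.0314) = 0.02312
Sum = 0.0043 bits.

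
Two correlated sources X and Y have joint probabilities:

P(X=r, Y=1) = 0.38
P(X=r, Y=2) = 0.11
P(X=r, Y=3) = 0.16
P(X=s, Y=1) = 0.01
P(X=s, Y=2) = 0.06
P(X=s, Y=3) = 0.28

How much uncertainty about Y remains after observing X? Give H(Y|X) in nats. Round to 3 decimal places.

Chain rule: H(Y|X) = H(X,Y) − H(X).
Marginals: p(X) = (0.6500, 0.3500), p(Y) = (0.3900, 0.1700, 0.4400).
H(X,Y) = 1.4750 nats; H(X) = 0.6474 nats.
H(Y|X) = 1.4750 − 0.6474 = 0.828 nats.

0.828 nats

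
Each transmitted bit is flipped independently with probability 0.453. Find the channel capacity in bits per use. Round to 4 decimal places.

0.0064 bits

Binary symmetric channel: C = 1 − h₂(ε) where h₂ is the binary entropy function.
h₂(0.453) = −0.453·log₂0.453 − 0.547·log₂0.547 = 0.9936.
C = 1 − 0.9936 = 0.0064 bits per channel use.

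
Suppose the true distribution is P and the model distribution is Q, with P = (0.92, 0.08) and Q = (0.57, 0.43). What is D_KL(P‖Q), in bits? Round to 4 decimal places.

0.4413 bits

D(P‖Q) = Σ p·log₂(p/q).
  0.92·log₂(0.92/0.57) = 0.63542
  0.08·log₂(0.08/0.43) = -0.19410
D(P‖Q) = 0.4413 bits.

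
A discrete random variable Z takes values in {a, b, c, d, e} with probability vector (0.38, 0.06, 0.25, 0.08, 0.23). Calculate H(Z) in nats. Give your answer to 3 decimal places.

1.423 nats

H(Z) = −Σ p·ln p.
  −(0.38)·ln(0.38) = 0.3677
  −(0.06)·ln(0.06) = 0.1688
  −(0.25)·ln(0.25) = 0.3466
  −(0.08)·ln(0.08) = 0.2021
  −(0.23)·ln(0.23) = 0.3380
Sum: 0.3677 + 0.1688 + 0.3466 + 0.2021 + 0.3380 = 1.423 nats.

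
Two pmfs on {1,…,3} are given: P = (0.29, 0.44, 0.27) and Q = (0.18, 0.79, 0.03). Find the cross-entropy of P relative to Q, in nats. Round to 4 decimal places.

1.5478 nats

H(P,Q) = −Σ p·ln q.
  −0.29·ln(0.18) = 0.49729
  −0.44·ln(0.79) = 0.10372
  −0.27·ln(0.03) = 0.94677
H(P,Q) = 1.5478 nats.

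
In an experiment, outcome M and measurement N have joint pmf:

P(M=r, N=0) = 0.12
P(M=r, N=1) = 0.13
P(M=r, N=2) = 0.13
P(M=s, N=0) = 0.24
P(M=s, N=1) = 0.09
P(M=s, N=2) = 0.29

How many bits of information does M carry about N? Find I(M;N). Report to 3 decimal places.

Marginals: p(M) = (0.3800, 0.6200), p(N) = (0.3600, 0.2200, 0.4200).
I(M;N) = Σ p(x,y)·log₂[p(x,y)/(p(x)p(y))].
  (r,0): 0.12·log₂(0.8772) = -0.0227
  (r,1): 0.13·log₂(1.5550) = 0.0828
  (r,2): 0.13·log₂(0.8145) = -0.0385
  (s,0): 0.24·log₂(1.0753) = 0.0251
  (s,1): 0.09·log₂(0.6598) = -0.0540
  (s,2): 0.29·log₂(1.1137) = 0.0450
Sum = 0.038 bits.

0.038 bits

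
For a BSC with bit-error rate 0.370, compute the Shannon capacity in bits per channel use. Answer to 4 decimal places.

Binary symmetric channel: C = 1 − h₂(ε) where h₂ is the binary entropy function.
h₂(0.370) = −0.370·log₂0.370 − 0.630·log₂0.630 = 0.9507.
C = 1 − 0.9507 = 0.0493 bits per channel use.

0.0493 bits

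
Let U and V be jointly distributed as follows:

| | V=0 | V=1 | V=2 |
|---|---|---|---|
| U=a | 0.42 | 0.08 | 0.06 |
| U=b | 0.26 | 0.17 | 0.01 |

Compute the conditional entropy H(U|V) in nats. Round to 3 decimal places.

0.638 nats

Chain rule: H(U|V) = H(U,V) − H(V).
Marginals: p(U) = (0.5600, 0.4400), p(V) = (0.6800, 0.2500, 0.0700).
H(U,V) = 1.4327 nats; H(V) = 0.7950 nats.
H(U|V) = 1.4327 − 0.7950 = 0.638 nats.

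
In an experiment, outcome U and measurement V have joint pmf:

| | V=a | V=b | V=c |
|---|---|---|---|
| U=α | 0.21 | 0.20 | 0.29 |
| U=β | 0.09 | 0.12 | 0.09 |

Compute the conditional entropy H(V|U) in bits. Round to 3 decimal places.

1.566 bits

Chain rule: H(V|U) = H(U,V) − H(U).
Marginals: p(U) = (0.7000, 0.3000), p(V) = (0.3000, 0.3200, 0.3800).
H(U,V) = 2.4475 bits; H(U) = 0.8813 bits.
H(V|U) = 2.4475 − 0.8813 = 1.566 bits.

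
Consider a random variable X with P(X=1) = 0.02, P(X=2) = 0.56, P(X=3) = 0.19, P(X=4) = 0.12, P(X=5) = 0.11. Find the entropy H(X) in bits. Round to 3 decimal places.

1.754 bits

H(X) = −Σ p·log₂ p.
  −(0.02)·log₂(0.02) = 0.1129
  −(0.56)·log₂(0.56) = 0.4684
  −(0.19)·log₂(0.19) = 0.4552
  −(0.12)·log₂(0.12) = 0.3671
  −(0.11)·log₂(0.11) = 0.3503
Sum: 0.1129 + 0.4684 + 0.4552 + 0.3671 + 0.3503 = 1.754 bits.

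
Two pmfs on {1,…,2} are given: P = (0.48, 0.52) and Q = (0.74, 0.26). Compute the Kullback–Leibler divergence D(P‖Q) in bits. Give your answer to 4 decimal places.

0.2202 bits

D(P‖Q) = Σ p·log₂(p/q).
  0.48·log₂(0.48/0.74) = -0.29976
  0.52·log₂(0.52/0.26) = 0.52000
D(P‖Q) = 0.2202 bits.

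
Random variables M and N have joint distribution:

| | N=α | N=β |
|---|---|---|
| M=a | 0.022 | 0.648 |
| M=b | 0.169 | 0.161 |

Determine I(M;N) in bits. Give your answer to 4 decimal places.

Marginals: p(M) = (0.6700, 0.3300), p(N) = (0.1910, 0.8090).
I(M;N) = H(M) + H(N) − H(M,N).
H(M) = 0.9149, H(N) = 0.7036, H(M,N) = 1.3844.
I(M;N) = 0.9149 + 0.7036 − 1.3844 = 0.2341 bits.

0.2341 bits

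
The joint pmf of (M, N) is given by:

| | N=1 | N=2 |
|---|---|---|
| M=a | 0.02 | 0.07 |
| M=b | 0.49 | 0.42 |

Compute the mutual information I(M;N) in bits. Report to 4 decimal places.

Marginals: p(M) = (0.0900, 0.9100), p(N) = (0.5100, 0.4900).
I(M;N) = H(M) + H(N) − H(M,N).
H(M) = 0.4365, H(N) = 0.9997, H(M,N) = 1.4114.
I(M;N) = 0.4365 + 0.9997 − 1.4114 = 0.0248 bits.

0.0248 bits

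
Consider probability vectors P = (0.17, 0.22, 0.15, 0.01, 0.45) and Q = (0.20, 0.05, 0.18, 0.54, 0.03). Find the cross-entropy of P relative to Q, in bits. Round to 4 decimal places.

4.0020 bits

H(P,Q) = −Σ p·log₂ q.
  −0.17·log₂(0.20) = 0.39473
  −0.22·log₂(0.05) = 0.95082
  −0.15·log₂(0.18) = 0.37109
  −0.01·log₂(0.54) = 0.00889
  −0.45·log₂(0.03) = 2.27650
H(P,Q) = 4.0020 bits.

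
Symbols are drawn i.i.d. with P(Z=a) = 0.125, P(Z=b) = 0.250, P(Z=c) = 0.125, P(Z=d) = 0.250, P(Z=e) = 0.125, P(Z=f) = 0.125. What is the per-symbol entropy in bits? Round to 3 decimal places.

2.500 bits

H(Z) = −Σ p·log₂ p.
  −(0.125)·log₂(0.125) = 0.3750
  −(0.250)·log₂(0.250) = 0.5000
  −(0.125)·log₂(0.125) = 0.3750
  −(0.250)·log₂(0.250) = 0.5000
  −(0.125)·log₂(0.125) = 0.3750
  −(0.125)·log₂(0.125) = 0.3750
Sum: 0.3750 + 0.5000 + 0.3750 + 0.5000 + 0.3750 + 0.3750 = 2.500 bits.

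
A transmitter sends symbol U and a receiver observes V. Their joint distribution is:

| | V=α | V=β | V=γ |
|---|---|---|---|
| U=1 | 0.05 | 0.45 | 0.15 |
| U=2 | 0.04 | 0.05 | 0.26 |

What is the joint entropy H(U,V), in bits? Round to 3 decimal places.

H(U,V) = −Σ p(x,y)·log₂ p(x,y) over all 6 cells.
  cell (1,α): −0.05·log₂0.05 = 0.2161
  cell (1,β): −0.45·log₂0.45 = 0.5184
  cell (1,γ): −0.15·log₂0.15 = 0.4105
  cell (2,α): −0.04·log₂0.04 = 0.1858
  cell (2,β): −0.05·log₂0.05 = 0.2161
  cell (2,γ): −0.26·log₂0.26 = 0.5053
Sum = 2.052 bits.

2.052 bits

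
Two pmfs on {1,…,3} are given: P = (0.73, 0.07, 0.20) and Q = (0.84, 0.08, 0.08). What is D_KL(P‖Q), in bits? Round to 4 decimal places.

0.1031 bits

D(P‖Q) = Σ p·log₂(p/q).
  0.73·log₂(0.73/0.84) = -0.14782
  0.07·log₂(0.07/0.08) = -0.01349
  0.20·log₂(0.20/0.08) = 0.26439
D(P‖Q) = 0.1031 bits.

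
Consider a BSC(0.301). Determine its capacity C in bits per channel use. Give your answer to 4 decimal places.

Binary symmetric channel: C = 1 − h₂(ε) where h₂ is the binary entropy function.
h₂(0.301) = −0.301·log₂0.301 − 0.699·log₂0.699 = 0.8825.
C = 1 − 0.8825 = 0.1175 bits per channel use.

0.1175 bits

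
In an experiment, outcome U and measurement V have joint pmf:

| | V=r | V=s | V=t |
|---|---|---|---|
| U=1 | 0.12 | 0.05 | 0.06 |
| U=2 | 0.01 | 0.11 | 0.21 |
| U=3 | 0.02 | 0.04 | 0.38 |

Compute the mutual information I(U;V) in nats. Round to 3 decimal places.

Marginals: p(U) = (0.2300, 0.3300, 0.4400), p(V) = (0.1500, 0.2000, 0.6500).
I(U;V) = H(U) + H(V) − H(U,V).
H(U) = 1.0651, H(V) = 0.8865, H(U,V) = 1.7643.
I(U;V) = 1.0651 + 0.8865 − 1.7643 = 0.187 nats.

0.187 nats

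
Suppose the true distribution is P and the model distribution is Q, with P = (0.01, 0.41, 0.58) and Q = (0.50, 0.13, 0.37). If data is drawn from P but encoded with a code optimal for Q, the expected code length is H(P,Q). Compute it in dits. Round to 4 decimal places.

H(P,Q) = −Σ p·log₁₀ q.
  −0.01·log₁₀(0.50) = 0.00301
  −0.41·log₁₀(0.13) = 0.36328
  −0.58·log₁₀(0.37) = 0.25044
H(P,Q) = 0.6167 dits.

0.6167 dits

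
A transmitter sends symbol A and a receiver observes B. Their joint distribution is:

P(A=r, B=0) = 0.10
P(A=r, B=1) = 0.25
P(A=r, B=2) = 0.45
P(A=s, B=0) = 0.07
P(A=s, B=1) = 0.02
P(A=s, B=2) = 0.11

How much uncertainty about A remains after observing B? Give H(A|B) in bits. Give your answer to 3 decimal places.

Marginals: p(A) = (0.8000, 0.2000), p(B) = (0.1700, 0.2700, 0.5600).
H(A|B) = Σ p(B) · H(A|B=·).
  B=0: p=0.1700, H(A|B=0) = 0.9774
  B=1: p=0.2700, H(A|B=1) = 0.3809
  B=2: p=0.5600, H(A|B=2) = 0.7147
Weighted sum = 0.669 bits.

0.669 bits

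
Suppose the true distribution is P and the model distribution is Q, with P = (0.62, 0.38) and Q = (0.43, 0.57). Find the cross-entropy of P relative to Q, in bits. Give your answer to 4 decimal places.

H(P,Q) = −Σ p·log₂ q.
  −0.62·log₂(0.43) = 0.75491
  −0.38·log₂(0.57) = 0.30817
H(P,Q) = 1.0631 bits.

1.0631 bits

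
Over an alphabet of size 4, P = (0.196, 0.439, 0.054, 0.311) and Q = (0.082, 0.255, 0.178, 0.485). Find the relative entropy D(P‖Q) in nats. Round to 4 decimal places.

D(P‖Q) = Σ p·ln(p/q).
  0.196·ln(0.196/0.082) = 0.17079
  0.439·ln(0.439/0.255) = 0.23848
  0.054·ln(0.054/0.178) = -0.06441
  0.311·ln(0.311/0.485) = -0.13819
D(P‖Q) = 0.2067 nats.

0.2067 nats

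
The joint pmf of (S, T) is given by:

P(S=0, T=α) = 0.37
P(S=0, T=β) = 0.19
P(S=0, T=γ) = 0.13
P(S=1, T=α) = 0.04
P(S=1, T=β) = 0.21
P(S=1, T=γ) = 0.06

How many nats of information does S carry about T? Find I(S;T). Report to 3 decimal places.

Marginals: p(S) = (0.6900, 0.3100), p(T) = (0.4100, 0.4000, 0.1900).
I(S;T) = H(S) + H(T) − H(S,T).
H(S) = 0.6191, H(T) = 1.0476, H(S,T) = 1.5739.
I(S;T) = 0.6191 + 1.0476 − 1.5739 = 0.093 nats.

0.093 nats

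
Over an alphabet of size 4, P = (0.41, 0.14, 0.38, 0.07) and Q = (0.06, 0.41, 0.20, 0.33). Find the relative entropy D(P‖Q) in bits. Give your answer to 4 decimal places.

1.1150 bits

D(P‖Q) = Σ p·log₂(p/q).
  0.41·log₂(0.41/0.06) = 1.13676
  0.14·log₂(0.14/0.41) = -0.21703
  0.38·log₂(0.38/0.20) = 0.35188
  0.07·log₂(0.07/0.33) = -0.15659
D(P‖Q) = 1.1150 bits.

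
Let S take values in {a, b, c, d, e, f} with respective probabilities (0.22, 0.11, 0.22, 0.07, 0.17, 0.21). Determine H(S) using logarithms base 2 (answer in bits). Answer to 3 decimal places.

2.487 bits

H(S) = −Σ p·log₂ p.
  −(0.22)·log₂(0.22) = 0.4806
  −(0.11)·log₂(0.11) = 0.3503
  −(0.22)·log₂(0.22) = 0.4806
  −(0.07)·log₂(0.07) = 0.2686
  −(0.17)·log₂(0.17) = 0.4346
  −(0.21)·log₂(0.21) = 0.4728
Sum: 0.4806 + 0.3503 + 0.4806 + 0.2686 + 0.4346 + 0.4728 = 2.487 bits.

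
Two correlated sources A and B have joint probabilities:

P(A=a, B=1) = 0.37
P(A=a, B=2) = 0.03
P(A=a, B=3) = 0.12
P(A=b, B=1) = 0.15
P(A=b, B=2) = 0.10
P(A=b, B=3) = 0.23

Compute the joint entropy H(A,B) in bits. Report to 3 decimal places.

2.280 bits

H(A,B) = −Σ p(x,y)·log₂ p(x,y) over all 6 cells.
  cell (a,1): −0.37·log₂0.37 = 0.5307
  cell (a,2): −0.03·log₂0.03 = 0.1518
  cell (a,3): −0.12·log₂0.12 = 0.3671
  cell (b,1): −0.15·log₂0.15 = 0.4105
  cell (b,2): −0.10·log₂0.10 = 0.3322
  cell (b,3): −0.23·log₂0.23 = 0.4877
Sum = 2.280 bits.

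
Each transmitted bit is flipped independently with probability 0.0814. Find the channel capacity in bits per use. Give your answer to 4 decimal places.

Binary symmetric channel: C = 1 − h₂(ε) where h₂ is the binary entropy function.
h₂(0.0814) = −0.0814·log₂0.0814 − 0.9186·log₂0.9186 = 0.4071.
C = 1 − 0.4071 = 0.5929 bits per channel use.

0.5929 bits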